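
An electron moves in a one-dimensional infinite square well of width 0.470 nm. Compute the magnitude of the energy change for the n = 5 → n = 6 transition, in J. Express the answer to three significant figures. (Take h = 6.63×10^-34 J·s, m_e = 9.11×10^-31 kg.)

|ΔE| = 3.00×10^-18 J

E_1 = h²/(8m_eL²) = 2.730×10^-19 J.
|ΔE| = |5² − 6²|·E_1 = 11·2.730×10^-19 J = 3.00×10^-18 J.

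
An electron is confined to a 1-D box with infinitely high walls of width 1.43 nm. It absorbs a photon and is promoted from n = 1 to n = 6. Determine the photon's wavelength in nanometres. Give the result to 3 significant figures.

E_1 = h²/(8m_eL²) = 2.946×10^-20 J, so ΔE = (6² − 1²)E_1 = 1.031×10^-18 J.
λ = hc/ΔE = (6.626×10^-34·2.998×10^8)/1.031×10^-18 = 1.93×10^-7 m = 193 nm.

λ = 193 nm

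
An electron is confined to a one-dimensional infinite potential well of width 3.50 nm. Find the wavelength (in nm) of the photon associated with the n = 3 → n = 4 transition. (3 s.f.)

λ = 5.77×10^3 nm

E_1 = h²/(8m_eL²) = 4.918×10^-21 J, so ΔE = (4² − 3²)E_1 = 3.443×10^-20 J.
λ = hc/ΔE = (6.626×10^-34·2.998×10^8)/3.443×10^-20 = 5.77×10^-6 m = 5.77×10^3 nm.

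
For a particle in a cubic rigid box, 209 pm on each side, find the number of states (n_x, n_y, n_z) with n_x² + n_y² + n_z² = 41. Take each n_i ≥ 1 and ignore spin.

degeneracy = 9

The level has n_x² + n_y² + n_z² = 41. The ordered positive-integer solutions are (1, 2, 6), (1, 6, 2), (2, 1, 6), (2, 6, 1), (3, 4, 4), (4, 3, 4), (4, 4, 3), (6, 1, 2), (6, 2, 1).
That gives 9 states.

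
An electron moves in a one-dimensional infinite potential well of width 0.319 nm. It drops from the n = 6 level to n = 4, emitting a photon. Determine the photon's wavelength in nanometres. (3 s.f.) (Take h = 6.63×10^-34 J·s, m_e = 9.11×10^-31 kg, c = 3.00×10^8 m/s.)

λ = 16.8 nm

E_1 = h²/(8m_eL²) = 5.927×10^-19 J, so ΔE = (6² − 4²)E_1 = 1.185×10^-17 J.
λ = hc/ΔE = (6.63×10^-34·3.00×10^8)/1.185×10^-17 = 1.68×10^-8 m = 16.8 nm.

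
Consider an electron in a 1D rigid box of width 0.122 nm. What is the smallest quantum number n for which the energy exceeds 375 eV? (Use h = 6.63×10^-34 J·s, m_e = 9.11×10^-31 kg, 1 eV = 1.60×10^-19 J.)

E_1 = h²/(8m_eL²) = 4.052×10^-18 J = 25.32 eV.
Need n² > 375/25.32 = 14.81, i.e. n > 3.848.
The smallest integer satisfying this is n = 4.

n = 4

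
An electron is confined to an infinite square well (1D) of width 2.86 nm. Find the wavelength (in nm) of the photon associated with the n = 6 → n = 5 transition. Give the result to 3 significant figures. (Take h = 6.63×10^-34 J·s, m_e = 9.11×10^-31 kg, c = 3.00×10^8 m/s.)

λ = 2.45×10^3 nm

E_1 = h²/(8m_eL²) = 7.374×10^-21 J, so ΔE = (6² − 5²)E_1 = 8.111×10^-20 J.
λ = hc/ΔE = (6.63×10^-34·3.00×10^8)/8.111×10^-20 = 2.45×10^-6 m = 2.45×10^3 nm.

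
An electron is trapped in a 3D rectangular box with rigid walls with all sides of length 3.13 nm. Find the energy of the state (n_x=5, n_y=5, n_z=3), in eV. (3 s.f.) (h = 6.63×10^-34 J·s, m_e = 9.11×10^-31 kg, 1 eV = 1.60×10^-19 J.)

For a 3D rectangular well E = (h²/8m_e)·Σ n_i²/L_i² = (6.63×10^-34)²/(8·9.11×10^-31) · [5²/(3.13 nm)² + 5²/(3.13 nm)² + 3²/(3.13 nm)²].
Evaluating gives E = 3.632×10^-19 J = 2.27 eV.

E = 2.27 eV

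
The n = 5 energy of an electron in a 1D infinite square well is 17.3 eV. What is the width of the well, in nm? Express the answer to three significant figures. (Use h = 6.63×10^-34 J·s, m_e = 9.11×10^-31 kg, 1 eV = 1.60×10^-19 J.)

L = 0.738 nm

From E_n = n²h²/(8m_eL²), L = n·h/√(8m_eE_n).
E_5 = 17.3 eV = 2.768×10^-18 J, so L = 5·6.63×10^-34/√(8·9.11×10^-31·2.768×10^-18) = 7.38×10^-10 m = 0.738 nm.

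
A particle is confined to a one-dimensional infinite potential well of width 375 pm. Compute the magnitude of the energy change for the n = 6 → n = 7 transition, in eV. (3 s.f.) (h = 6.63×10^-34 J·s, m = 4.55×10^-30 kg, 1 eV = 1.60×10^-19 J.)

|ΔE| = 6.98 eV

E_1 = h²/(8mL²) = 8.587×10^-20 J.
|ΔE| = |6² − 7²|·E_1 = 13·8.587×10^-20 J = 1.116×10^-18 J = 6.98 eV.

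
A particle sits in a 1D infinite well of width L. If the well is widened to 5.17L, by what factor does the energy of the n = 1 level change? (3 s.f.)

0.0374

E_n ∝ 1/L², so the energy scales by 1/5.17² = 0.0374.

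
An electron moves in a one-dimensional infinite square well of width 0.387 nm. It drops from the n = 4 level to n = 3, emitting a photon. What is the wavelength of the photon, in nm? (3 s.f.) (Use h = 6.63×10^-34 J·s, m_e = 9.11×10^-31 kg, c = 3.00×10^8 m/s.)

λ = 70.6 nm

E_1 = h²/(8m_eL²) = 4.027×10^-19 J, so ΔE = (4² − 3²)E_1 = 2.819×10^-18 J.
λ = hc/ΔE = (6.63×10^-34·3.00×10^8)/2.819×10^-18 = 7.06×10^-8 m = 70.6 nm.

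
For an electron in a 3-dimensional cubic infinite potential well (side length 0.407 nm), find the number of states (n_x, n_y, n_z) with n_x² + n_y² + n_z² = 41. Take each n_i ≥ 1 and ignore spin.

degeneracy = 9

The level has n_x² + n_y² + n_z² = 41. The ordered positive-integer solutions are (1, 2, 6), (1, 6, 2), (2, 1, 6), (2, 6, 1), (3, 4, 4), (4, 3, 4), (4, 4, 3), (6, 1, 2), (6, 2, 1).
That gives 9 states.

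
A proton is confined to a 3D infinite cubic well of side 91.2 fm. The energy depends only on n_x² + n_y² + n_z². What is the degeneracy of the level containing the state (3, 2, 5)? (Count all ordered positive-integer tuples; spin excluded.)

The level has n_x² + n_y² + n_z² = 38. The ordered positive-integer solutions are (1, 1, 6), (1, 6, 1), (2, 3, 5), (2, 5, 3), (3, 2, 5), (3, 5, 2), (5, 2, 3), (5, 3, 2), (6, 1, 1).
That gives 9 states.

degeneracy = 9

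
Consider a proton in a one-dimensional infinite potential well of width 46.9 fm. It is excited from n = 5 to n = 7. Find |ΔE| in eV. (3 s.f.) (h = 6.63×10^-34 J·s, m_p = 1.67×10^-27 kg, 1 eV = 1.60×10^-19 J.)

E_1 = h²/(8m_pL²) = 1.496×10^-14 J.
|ΔE| = |5² − 7²|·E_1 = 24·1.496×10^-14 J = 3.590×10^-13 J = 2.24×10^6 eV.

|ΔE| = 2.24×10^6 eV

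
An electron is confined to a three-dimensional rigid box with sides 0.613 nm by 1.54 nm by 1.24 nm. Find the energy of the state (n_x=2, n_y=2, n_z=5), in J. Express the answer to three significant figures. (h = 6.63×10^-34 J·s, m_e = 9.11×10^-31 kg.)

For a 3D rectangular well E = (h²/8m_e)·Σ n_i²/L_i² = (6.63×10^-34)²/(8·9.11×10^-31) · [2²/(0.613 nm)² + 2²/(1.54 nm)² + 5²/(1.24 nm)²].
Evaluating gives E = 1.72×10^-18 J.

E = 1.72×10^-18 J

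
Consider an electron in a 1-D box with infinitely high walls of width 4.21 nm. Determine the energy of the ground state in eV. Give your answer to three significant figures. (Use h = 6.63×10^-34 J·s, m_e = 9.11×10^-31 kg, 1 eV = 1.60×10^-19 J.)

For an infinite well E_n = n²h²/(8m_eL²), so E_1 = h²/(8m_eL²) = (6.63×10^-34)²/(8·9.11×10^-31·(4.21×10^-9 m)²) = 3.403×10^-21 J.
Converting, E_1 = 3.403×10^-21 J / (1.60×10^-19 J/eV) = 0.0213 eV.

E_1 = 0.0213 eV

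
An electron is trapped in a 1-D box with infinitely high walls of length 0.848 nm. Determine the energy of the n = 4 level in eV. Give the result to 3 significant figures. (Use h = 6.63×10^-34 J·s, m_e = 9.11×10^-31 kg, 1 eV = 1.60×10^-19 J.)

E_4 = 8.39 eV

For an infinite well E_n = n²h²/(8m_eL²), so E_1 = h²/(8m_eL²) = (6.63×10^-34)²/(8·9.11×10^-31·(8.48×10^-10 m)²) = 8.387×10^-20 J.
Then E_4 = 4²·E_1 = 16·8.387×10^-20 J = 1.342×10^-18 J.
Converting, E_4 = 1.342×10^-18 J / (1.60×10^-19 J/eV) = 8.39 eV.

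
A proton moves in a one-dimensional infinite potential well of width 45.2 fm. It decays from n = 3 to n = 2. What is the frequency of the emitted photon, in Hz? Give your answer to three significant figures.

E_1 = h²/(8m_pL²) = 1.606×10^-14 J and ΔE = (3² − 2²)E_1 = 8.030×10^-14 J.
f = ΔE/h = 8.030×10^-14/6.626×10^-34 = 1.21×10^20 Hz.

f = 1.21×10^20 Hz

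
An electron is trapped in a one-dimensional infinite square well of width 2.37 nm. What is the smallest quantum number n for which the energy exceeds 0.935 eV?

E_1 = h²/(8m_eL²) = 1.073×10^-20 J = 0.06698 eV.
Need n² > 0.935/0.06698 = 13.96, i.e. n > 3.736.
The smallest integer satisfying this is n = 4.

n = 4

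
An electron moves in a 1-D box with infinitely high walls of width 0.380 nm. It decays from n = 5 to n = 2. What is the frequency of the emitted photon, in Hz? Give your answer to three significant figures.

f = 1.32×10^16 Hz

E_1 = h²/(8m_eL²) = 4.172×10^-19 J and ΔE = (5² − 2²)E_1 = 8.761×10^-18 J.
f = ΔE/h = 8.761×10^-18/6.626×10^-34 = 1.32×10^16 Hz.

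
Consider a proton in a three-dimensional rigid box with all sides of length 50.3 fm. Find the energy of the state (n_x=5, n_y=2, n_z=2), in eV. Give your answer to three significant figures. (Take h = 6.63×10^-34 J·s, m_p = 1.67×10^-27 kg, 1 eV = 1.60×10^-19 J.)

For a 3D rectangular well E = (h²/8m_p)·Σ n_i²/L_i² = (6.63×10^-34)²/(8·1.67×10^-27) · [5²/(50.3 fm)² + 2²/(50.3 fm)² + 2²/(50.3 fm)²].
Evaluating gives E = 4.291×10^-13 J = 2.68×10^6 eV.

E = 2.68×10^6 eV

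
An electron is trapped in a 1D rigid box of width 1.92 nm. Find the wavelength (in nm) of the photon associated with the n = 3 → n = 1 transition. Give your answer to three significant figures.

E_1 = h²/(8m_eL²) = 1.634×10^-20 J, so ΔE = (3² − 1²)E_1 = 1.307×10^-19 J.
λ = hc/ΔE = (6.626×10^-34·2.998×10^8)/1.307×10^-19 = 1.52×10^-6 m = 1.52×10^3 nm.

λ = 1.52×10^3 nm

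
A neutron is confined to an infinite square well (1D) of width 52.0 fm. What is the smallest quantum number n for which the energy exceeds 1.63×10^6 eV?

n = 5

E_1 = h²/(8m_nL²) = 1.212×10^-14 J = 7.566×10^4 eV.
Need n² > 1.63×10^6/7.566×10^4 = 21.54, i.e. n > 4.641.
The smallest integer satisfying this is n = 5.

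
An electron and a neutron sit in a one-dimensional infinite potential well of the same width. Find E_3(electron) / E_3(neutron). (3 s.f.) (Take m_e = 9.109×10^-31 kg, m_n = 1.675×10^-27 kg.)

E_n ∝ 1/m at fixed n and L, so the ratio is m_n/m_e = 1.675×10^-27/9.109×10^-31 = 1.84×10^3.

1.84×10^3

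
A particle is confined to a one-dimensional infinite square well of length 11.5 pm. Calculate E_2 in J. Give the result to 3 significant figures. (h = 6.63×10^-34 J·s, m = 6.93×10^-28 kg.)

For an infinite well E_n = n²h²/(8mL²), so E_1 = h²/(8mL²) = (6.63×10^-34)²/(8·6.93×10^-28·(1.15×10^-11 m)²) = 5.995×10^-19 J.
Then E_2 = 2²·E_1 = 4·5.995×10^-19 J = 2.40×10^-18 J.

E_2 = 2.40×10^-18 J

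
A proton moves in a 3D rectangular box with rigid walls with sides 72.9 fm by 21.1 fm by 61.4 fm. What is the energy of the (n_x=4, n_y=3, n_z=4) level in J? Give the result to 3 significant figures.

For a 3D rectangular well E = (h²/8m_p)·Σ n_i²/L_i² = (6.626×10^-34)²/(8·1.673×10^-27) · [4²/(72.9 fm)² + 3²/(21.1 fm)² + 4²/(61.4 fm)²].
Evaluating gives E = 9.01×10^-13 J.

E = 9.01×10^-13 J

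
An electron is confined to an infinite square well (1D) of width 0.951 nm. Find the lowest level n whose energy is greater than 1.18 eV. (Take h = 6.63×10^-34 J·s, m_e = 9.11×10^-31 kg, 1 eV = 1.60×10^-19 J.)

E_1 = h²/(8m_eL²) = 6.669×10^-20 J = 0.4168 eV.
Need n² > 1.18/0.4168 = 2.831, i.e. n > 1.683.
The smallest integer satisfying this is n = 2.

n = 2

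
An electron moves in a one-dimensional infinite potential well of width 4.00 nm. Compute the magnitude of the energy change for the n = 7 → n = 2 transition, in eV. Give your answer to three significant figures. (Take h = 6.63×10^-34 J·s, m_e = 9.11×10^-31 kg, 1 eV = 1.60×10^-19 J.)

E_1 = h²/(8m_eL²) = 3.770×10^-21 J.
|ΔE| = |7² − 2²|·E_1 = 45·3.770×10^-21 J = 1.696×10^-19 J = 1.06 eV.

|ΔE| = 1.06 eV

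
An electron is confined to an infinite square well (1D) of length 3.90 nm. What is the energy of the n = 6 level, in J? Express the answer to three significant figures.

E_6 = 1.43×10^-19 J

For an infinite well E_n = n²h²/(8m_eL²), so E_1 = h²/(8m_eL²) = (6.626×10^-34)²/(8·9.109×10^-31·(3.90×10^-9 m)²) = 3.961×10^-21 J.
Then E_6 = 6²·E_1 = 36·3.961×10^-21 J = 1.43×10^-19 J.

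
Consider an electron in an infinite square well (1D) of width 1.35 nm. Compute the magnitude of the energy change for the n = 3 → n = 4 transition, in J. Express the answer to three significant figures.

|ΔE| = 2.31×10^-19 J

E_1 = h²/(8m_eL²) = 3.306×10^-20 J.
|ΔE| = |3² − 4²|·E_1 = 7·3.306×10^-20 J = 2.31×10^-19 J.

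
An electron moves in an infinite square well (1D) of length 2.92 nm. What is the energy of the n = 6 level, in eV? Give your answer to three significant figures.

E_6 = 1.59 eV

For an infinite well E_n = n²h²/(8m_eL²), so E_1 = h²/(8m_eL²) = (6.626×10^-34)²/(8·9.109×10^-31·(2.92×10^-9 m)²) = 7.066×10^-21 J.
Then E_6 = 6²·E_1 = 36·7.066×10^-21 J = 2.544×10^-19 J.
Converting, E_6 = 2.544×10^-19 J / (1.602×10^-19 J/eV) = 1.59 eV.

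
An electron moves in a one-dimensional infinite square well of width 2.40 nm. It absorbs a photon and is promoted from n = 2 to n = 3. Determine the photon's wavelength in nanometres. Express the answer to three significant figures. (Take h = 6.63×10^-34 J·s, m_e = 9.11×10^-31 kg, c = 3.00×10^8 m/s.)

E_1 = h²/(8m_eL²) = 1.047×10^-20 J, so ΔE = (3² − 2²)E_1 = 5.235×10^-20 J.
λ = hc/ΔE = (6.63×10^-34·3.00×10^8)/5.235×10^-20 = 3.80×10^-6 m = 3.80×10^3 nm.

λ = 3.80×10^3 nm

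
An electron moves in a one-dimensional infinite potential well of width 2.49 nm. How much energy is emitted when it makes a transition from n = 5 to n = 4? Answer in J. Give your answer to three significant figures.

|ΔE| = 8.75×10^-20 J

E_1 = h²/(8m_eL²) = 9.717×10^-21 J.
|ΔE| = |5² − 4²|·E_1 = 9·9.717×10^-21 J = 8.75×10^-20 J.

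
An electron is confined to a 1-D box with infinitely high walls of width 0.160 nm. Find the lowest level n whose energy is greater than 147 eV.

E_1 = h²/(8m_eL²) = 2.353×10^-18 J = 14.69 eV.
Need n² > 147/14.69 = 10.01, i.e. n > 3.164.
The smallest integer satisfying this is n = 4.

n = 4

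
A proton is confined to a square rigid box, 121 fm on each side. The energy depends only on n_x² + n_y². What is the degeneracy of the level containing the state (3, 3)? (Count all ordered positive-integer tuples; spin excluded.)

The level has n_x² + n_y² = 18. The ordered positive-integer solutions are (3, 3).
That gives 1 state.

degeneracy = 1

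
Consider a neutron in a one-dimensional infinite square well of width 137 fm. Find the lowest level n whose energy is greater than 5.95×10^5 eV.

n = 8

E_1 = h²/(8m_nL²) = 1.746×10^-15 J = 1.090×10^4 eV.
Need n² > 5.95×10^5/1.090×10^4 = 54.59, i.e. n > 7.389.
The smallest integer satisfying this is n = 8.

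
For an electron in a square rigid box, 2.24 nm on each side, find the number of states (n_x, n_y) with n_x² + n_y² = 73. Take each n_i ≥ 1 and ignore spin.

The level has n_x² + n_y² = 73. The ordered positive-integer solutions are (3, 8), (8, 3).
That gives 2 states.

degeneracy = 2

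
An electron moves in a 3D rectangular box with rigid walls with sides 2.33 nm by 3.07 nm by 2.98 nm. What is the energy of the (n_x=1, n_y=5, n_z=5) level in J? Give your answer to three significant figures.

E = 3.41×10^-19 J

For a 3D rectangular well E = (h²/8m_e)·Σ n_i²/L_i² = (6.626×10^-34)²/(8·9.109×10^-31) · [1²/(2.33 nm)² + 5²/(3.07 nm)² + 5²/(2.98 nm)²].
Evaluating gives E = 3.41×10^-19 J.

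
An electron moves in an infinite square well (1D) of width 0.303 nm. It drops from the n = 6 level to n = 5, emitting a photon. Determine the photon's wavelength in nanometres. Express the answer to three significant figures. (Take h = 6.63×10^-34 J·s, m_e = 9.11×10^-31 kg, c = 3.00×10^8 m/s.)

E_1 = h²/(8m_eL²) = 6.570×10^-19 J, so ΔE = (6² − 5²)E_1 = 7.227×10^-18 J.
λ = hc/ΔE = (6.63×10^-34·3.00×10^8)/7.227×10^-18 = 2.75×10^-8 m = 27.5 nm.

λ = 27.5 nm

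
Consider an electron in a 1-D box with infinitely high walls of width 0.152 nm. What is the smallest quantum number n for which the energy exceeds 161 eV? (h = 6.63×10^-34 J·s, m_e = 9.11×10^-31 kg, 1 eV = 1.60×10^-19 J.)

E_1 = h²/(8m_eL²) = 2.611×10^-18 J = 16.32 eV.
Need n² > 161/16.32 = 9.865, i.e. n > 3.141.
The smallest integer satisfying this is n = 4.

n = 4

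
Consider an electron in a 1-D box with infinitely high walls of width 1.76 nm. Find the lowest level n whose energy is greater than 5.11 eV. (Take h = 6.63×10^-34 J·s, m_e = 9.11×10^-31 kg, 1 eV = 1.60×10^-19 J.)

n = 7

E_1 = h²/(8m_eL²) = 1.947×10^-20 J = 0.1217 eV.
Need n² > 5.11/0.1217 = 41.99, i.e. n > 6.480.
The smallest integer satisfying this is n = 7.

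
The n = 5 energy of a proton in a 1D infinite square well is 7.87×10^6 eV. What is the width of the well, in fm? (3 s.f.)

From E_n = n²h²/(8m_pL²), L = n·h/√(8m_pE_n).
E_5 = 7.87×10^6 eV = 1.261×10^-12 J, so L = 5·6.626×10^-34/√(8·1.673×10^-27·1.261×10^-12) = 2.55×10^-14 m = 25.5 fm.

L = 25.5 fm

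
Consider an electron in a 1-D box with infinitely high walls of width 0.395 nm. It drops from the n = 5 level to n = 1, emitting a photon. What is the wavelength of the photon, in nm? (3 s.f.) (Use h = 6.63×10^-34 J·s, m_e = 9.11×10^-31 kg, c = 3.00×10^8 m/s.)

λ = 21.4 nm

E_1 = h²/(8m_eL²) = 3.866×10^-19 J, so ΔE = (5² − 1²)E_1 = 9.278×10^-18 J.
λ = hc/ΔE = (6.63×10^-34·3.00×10^8)/9.278×10^-18 = 2.14×10^-8 m = 21.4 nm.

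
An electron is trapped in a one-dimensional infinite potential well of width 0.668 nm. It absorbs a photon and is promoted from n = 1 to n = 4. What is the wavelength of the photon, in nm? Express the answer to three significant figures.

E_1 = h²/(8m_eL²) = 1.350×10^-19 J, so ΔE = (4² − 1²)E_1 = 2.025×10^-18 J.
λ = hc/ΔE = (6.626×10^-34·2.998×10^8)/2.025×10^-18 = 9.81×10^-8 m = 98.1 nm.

λ = 98.1 nm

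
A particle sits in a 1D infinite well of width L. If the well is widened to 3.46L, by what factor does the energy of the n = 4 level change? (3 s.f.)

E_n ∝ 1/L², so the energy scales by 1/3.46² = 0.0835.

0.0835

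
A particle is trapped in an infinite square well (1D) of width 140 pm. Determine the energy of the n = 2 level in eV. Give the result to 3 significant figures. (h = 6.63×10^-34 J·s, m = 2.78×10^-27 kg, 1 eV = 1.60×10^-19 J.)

For an infinite well E_n = n²h²/(8mL²), so E_1 = h²/(8mL²) = (6.63×10^-34)²/(8·2.78×10^-27·(1.40×10^-10 m)²) = 1.008×10^-21 J.
Then E_2 = 2²·E_1 = 4·1.008×10^-21 J = 4.032×10^-21 J.
Converting, E_2 = 4.032×10^-21 J / (1.60×10^-19 J/eV) = 0.0252 eV.

E_2 = 0.0252 eV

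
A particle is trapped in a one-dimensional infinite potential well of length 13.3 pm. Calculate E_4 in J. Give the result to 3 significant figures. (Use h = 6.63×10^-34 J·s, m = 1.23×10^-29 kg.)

E_4 = 4.04×10^-16 J

For an infinite well E_n = n²h²/(8mL²), so E_1 = h²/(8mL²) = (6.63×10^-34)²/(8·1.23×10^-29·(1.33×10^-11 m)²) = 2.525×10^-17 J.
Then E_4 = 4²·E_1 = 16·2.525×10^-17 J = 4.04×10^-16 J.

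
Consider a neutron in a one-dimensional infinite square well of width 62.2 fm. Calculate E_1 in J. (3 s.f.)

E_1 = 8.47×10^-15 J

For an infinite well E_n = n²h²/(8m_nL²), so E_1 = h²/(8m_nL²) = (6.626×10^-34)²/(8·1.675×10^-27·(6.22×10^-14 m)²) = 8.469×10^-15 J.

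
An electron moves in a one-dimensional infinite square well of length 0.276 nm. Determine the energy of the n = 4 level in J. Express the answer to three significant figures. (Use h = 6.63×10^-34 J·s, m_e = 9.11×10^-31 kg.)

E_4 = 1.27×10^-17 J

For an infinite well E_n = n²h²/(8m_eL²), so E_1 = h²/(8m_eL²) = (6.63×10^-34)²/(8·9.11×10^-31·(2.76×10^-10 m)²) = 7.918×10^-19 J.
Then E_4 = 4²·E_1 = 16·7.918×10^-19 J = 1.27×10^-17 J.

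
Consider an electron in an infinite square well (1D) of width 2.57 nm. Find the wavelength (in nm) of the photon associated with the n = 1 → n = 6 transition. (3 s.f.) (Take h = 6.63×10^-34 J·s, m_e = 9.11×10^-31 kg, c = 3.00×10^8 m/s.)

λ = 622 nm

E_1 = h²/(8m_eL²) = 9.132×10^-21 J, so ΔE = (6² − 1²)E_1 = 3.196×10^-19 J.
λ = hc/ΔE = (6.63×10^-34·3.00×10^8)/3.196×10^-19 = 6.22×10^-7 m = 622 nm.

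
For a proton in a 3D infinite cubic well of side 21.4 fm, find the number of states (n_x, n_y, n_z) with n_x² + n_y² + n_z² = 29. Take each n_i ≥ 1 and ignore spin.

The level has n_x² + n_y² + n_z² = 29. The ordered positive-integer solutions are (2, 3, 4), (2, 4, 3), (3, 2, 4), (3, 4, 2), (4, 2, 3), (4, 3, 2).
That gives 6 states.

degeneracy = 6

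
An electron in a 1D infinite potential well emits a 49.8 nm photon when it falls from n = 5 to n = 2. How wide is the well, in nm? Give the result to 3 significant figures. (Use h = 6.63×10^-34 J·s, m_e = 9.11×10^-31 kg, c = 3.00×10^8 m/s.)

L = 0.563 nm

The photon carries ΔE = hc/λ = 6.63×10^-34·3.00×10^8/4.98×10^-8 m = 3.994×10^-18 J.
Since ΔE = (5² − 2²)E_1, E_1 = 1.902×10^-19 J, and L = h/√(8m_eE_1) = 5.63×10^-10 m = 0.563 nm.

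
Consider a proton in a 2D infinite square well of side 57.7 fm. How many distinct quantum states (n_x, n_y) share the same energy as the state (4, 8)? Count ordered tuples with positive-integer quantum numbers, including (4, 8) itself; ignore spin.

degeneracy = 2

The level has n_x² + n_y² = 80. The ordered positive-integer solutions are (4, 8), (8, 4).
That gives 2 states.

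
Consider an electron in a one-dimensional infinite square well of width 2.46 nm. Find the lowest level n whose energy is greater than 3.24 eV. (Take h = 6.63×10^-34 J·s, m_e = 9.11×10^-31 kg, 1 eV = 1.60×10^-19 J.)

n = 8

E_1 = h²/(8m_eL²) = 9.967×10^-21 J = 0.06229 eV.
Need n² > 3.24/0.06229 = 52.01, i.e. n > 7.212.
The smallest integer satisfying this is n = 8.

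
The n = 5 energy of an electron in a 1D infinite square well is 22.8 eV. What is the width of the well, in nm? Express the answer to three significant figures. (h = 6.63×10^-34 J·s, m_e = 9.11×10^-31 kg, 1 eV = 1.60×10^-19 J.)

L = 0.643 nm

From E_n = n²h²/(8m_eL²), L = n·h/√(8m_eE_n).
E_5 = 22.8 eV = 3.648×10^-18 J, so L = 5·6.63×10^-34/√(8·9.11×10^-31·3.648×10^-18) = 6.43×10^-10 m = 0.643 nm.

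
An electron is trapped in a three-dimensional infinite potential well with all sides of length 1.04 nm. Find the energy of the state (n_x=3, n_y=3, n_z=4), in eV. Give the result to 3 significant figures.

E = 11.8 eV

For a 3D rectangular well E = (h²/8m_e)·Σ n_i²/L_i² = (6.626×10^-34)²/(8·9.109×10^-31) · [3²/(1.04 nm)² + 3²/(1.04 nm)² + 4²/(1.04 nm)²].
Evaluating gives E = 1.894×10^-18 J = 11.8 eV.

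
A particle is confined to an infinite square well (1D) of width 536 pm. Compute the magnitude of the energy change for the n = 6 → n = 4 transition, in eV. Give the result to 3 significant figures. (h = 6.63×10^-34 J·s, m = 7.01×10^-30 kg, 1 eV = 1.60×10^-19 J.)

|ΔE| = 3.41 eV

E_1 = h²/(8mL²) = 2.728×10^-20 J.
|ΔE| = |6² − 4²|·E_1 = 20·2.728×10^-20 J = 5.456×10^-19 J = 3.41 eV.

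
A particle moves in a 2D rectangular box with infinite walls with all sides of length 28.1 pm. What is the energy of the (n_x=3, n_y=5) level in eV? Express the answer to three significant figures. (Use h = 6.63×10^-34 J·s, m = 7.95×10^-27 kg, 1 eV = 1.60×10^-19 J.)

For a 2D rectangular well E = (h²/8m)·Σ n_i²/L_i² = (6.63×10^-34)²/(8·7.95×10^-27) · [3²/(28.1 pm)² + 5²/(28.1 pm)²].
Evaluating gives E = 2.976×10^-19 J = 1.86 eV.

E = 1.86 eV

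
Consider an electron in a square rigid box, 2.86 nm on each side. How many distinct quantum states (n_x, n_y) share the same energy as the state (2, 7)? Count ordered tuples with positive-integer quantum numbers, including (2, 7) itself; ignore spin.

degeneracy = 2

The level has n_x² + n_y² = 53. The ordered positive-integer solutions are (2, 7), (7, 2).
That gives 2 states.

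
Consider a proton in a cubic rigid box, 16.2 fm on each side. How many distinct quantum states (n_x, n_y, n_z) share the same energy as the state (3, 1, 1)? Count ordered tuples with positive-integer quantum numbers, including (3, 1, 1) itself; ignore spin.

The level has n_x² + n_y² + n_z² = 11. The ordered positive-integer solutions are (1, 1, 3), (1, 3, 1), (3, 1, 1).
That gives 3 states.

degeneracy = 3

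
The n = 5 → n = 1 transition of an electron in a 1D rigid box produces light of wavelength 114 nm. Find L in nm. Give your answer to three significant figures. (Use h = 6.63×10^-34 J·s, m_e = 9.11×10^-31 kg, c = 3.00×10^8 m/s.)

The photon carries ΔE = hc/λ = 6.63×10^-34·3.00×10^8/1.14×10^-7 m = 1.745×10^-18 J.
Since ΔE = (5² − 1²)E_1, E_1 = 7.271×10^-20 J, and L = h/√(8m_eE_1) = 9.11×10^-10 m = 0.911 nm.

L = 0.911 nm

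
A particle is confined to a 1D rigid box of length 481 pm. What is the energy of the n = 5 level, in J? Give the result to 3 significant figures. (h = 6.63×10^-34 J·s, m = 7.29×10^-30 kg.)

E_5 = 8.14×10^-19 J

For an infinite well E_n = n²h²/(8mL²), so E_1 = h²/(8mL²) = (6.63×10^-34)²/(8·7.29×10^-30·(4.81×10^-10 m)²) = 3.258×10^-20 J.
Then E_5 = 5²·E_1 = 25·3.258×10^-20 J = 8.14×10^-19 J.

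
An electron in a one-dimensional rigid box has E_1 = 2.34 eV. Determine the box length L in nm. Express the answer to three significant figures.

L = 0.401 nm

From E_n = n²h²/(8m_eL²), L = n·h/√(8m_eE_n).
E_1 = 2.34 eV = 3.749×10^-19 J, so L = 1·6.626×10^-34/√(8·9.109×10^-31·3.749×10^-19) = 4.01×10^-10 m = 0.401 nm.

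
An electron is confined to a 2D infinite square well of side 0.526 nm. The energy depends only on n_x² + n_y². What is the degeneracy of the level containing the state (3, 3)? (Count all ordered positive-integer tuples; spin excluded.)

The level has n_x² + n_y² = 18. The ordered positive-integer solutions are (3, 3).
That gives 1 state.

degeneracy = 1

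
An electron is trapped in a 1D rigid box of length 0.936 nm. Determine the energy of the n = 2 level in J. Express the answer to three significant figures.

For an infinite well E_n = n²h²/(8m_eL²), so E_1 = h²/(8m_eL²) = (6.626×10^-34)²/(8·9.109×10^-31·(9.36×10^-10 m)²) = 6.877×10^-20 J.
Then E_2 = 2²·E_1 = 4·6.877×10^-20 J = 2.75×10^-19 J.

E_2 = 2.75×10^-19 J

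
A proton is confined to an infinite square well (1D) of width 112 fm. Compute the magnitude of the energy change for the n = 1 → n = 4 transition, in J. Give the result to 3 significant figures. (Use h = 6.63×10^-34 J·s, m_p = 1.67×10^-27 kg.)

E_1 = h²/(8m_pL²) = 2.623×10^-15 J.
|ΔE| = |1² − 4²|·E_1 = 15·2.623×10^-15 J = 3.93×10^-14 J.

|ΔE| = 3.93×10^-14 J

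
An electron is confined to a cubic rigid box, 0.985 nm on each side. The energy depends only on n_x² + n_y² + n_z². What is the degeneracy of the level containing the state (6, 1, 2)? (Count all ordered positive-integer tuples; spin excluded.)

The level has n_x² + n_y² + n_z² = 41. The ordered positive-integer solutions are (1, 2, 6), (1, 6, 2), (2, 1, 6), (2, 6, 1), (3, 4, 4), (4, 3, 4), (4, 4, 3), (6, 1, 2), (6, 2, 1).
That gives 9 states.

degeneracy = 9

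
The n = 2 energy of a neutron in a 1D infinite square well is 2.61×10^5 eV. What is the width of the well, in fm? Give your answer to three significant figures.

L = 56.0 fm

From E_n = n²h²/(8m_nL²), L = n·h/√(8m_nE_n).
E_2 = 2.61×10^5 eV = 4.181×10^-14 J, so L = 2·6.626×10^-34/√(8·1.675×10^-27·4.181×10^-14) = 5.60×10^-14 m = 56.0 fm.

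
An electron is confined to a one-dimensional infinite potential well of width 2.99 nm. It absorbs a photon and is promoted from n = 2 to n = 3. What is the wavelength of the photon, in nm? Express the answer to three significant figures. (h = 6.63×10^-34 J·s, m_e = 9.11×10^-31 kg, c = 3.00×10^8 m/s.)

E_1 = h²/(8m_eL²) = 6.746×10^-21 J, so ΔE = (3² − 2²)E_1 = 3.373×10^-20 J.
λ = hc/ΔE = (6.63×10^-34·3.00×10^8)/3.373×10^-20 = 5.90×10^-6 m = 5.90×10^3 nm.

λ = 5.90×10^3 nm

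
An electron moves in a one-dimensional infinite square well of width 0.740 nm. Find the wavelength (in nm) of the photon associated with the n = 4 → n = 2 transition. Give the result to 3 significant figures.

λ = 150 nm

E_1 = h²/(8m_eL²) = 1.100×10^-19 J, so ΔE = (4² − 2²)E_1 = 1.320×10^-18 J.
λ = hc/ΔE = (6.626×10^-34·2.998×10^8)/1.320×10^-18 = 1.50×10^-7 m = 150 nm.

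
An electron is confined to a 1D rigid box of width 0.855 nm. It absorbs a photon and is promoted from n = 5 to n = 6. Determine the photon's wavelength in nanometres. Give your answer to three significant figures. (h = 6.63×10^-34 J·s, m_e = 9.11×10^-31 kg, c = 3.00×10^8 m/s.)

E_1 = h²/(8m_eL²) = 8.251×10^-20 J, so ΔE = (6² − 5²)E_1 = 9.076×10^-19 J.
λ = hc/ΔE = (6.63×10^-34·3.00×10^8)/9.076×10^-19 = 2.19×10^-7 m = 219 nm.

λ = 219 nm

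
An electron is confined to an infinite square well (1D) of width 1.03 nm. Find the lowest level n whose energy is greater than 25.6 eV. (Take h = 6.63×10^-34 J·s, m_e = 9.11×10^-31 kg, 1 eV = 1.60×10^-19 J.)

n = 9

E_1 = h²/(8m_eL²) = 5.685×10^-20 J = 0.3553 eV.
Need n² > 25.6/0.3553 = 72.05, i.e. n > 8.488.
The smallest integer satisfying this is n = 9.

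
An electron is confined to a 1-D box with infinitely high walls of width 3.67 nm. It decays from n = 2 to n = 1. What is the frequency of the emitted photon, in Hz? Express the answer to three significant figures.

E_1 = h²/(8m_eL²) = 4.473×10^-21 J and ΔE = (2² − 1²)E_1 = 1.342×10^-20 J.
f = ΔE/h = 1.342×10^-20/6.626×10^-34 = 2.03×10^13 Hz.

f = 2.03×10^13 Hz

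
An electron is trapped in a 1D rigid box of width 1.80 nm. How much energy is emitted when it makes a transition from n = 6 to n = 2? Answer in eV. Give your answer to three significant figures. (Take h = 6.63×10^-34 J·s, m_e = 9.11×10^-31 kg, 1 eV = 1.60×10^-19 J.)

|ΔE| = 3.72 eV

E_1 = h²/(8m_eL²) = 1.862×10^-20 J.
|ΔE| = |6² − 2²|·E_1 = 32·1.862×10^-20 J = 5.958×10^-19 J = 3.72 eV.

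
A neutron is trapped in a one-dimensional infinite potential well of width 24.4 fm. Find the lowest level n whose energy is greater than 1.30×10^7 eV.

n = 7

E_1 = h²/(8m_nL²) = 5.503×10^-14 J = 3.435×10^5 eV.
Need n² > 1.30×10^7/3.435×10^5 = 37.85, i.e. n > 6.152.
The smallest integer satisfying this is n = 7.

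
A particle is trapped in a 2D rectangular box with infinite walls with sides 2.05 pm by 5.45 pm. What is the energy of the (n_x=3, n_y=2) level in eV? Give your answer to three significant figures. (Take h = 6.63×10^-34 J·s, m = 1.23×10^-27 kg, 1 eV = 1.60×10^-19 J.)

For a 2D rectangular well E = (h²/8m)·Σ n_i²/L_i² = (6.63×10^-34)²/(8·1.23×10^-27) · [3²/(2.05 pm)² + 2²/(5.45 pm)²].
Evaluating gives E = 1.017×10^-16 J = 636 eV.

E = 636 eV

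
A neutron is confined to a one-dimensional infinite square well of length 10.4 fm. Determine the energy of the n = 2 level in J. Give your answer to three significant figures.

For an infinite well E_n = n²h²/(8m_nL²), so E_1 = h²/(8m_nL²) = (6.626×10^-34)²/(8·1.675×10^-27·(1.04×10^-14 m)²) = 3.029×10^-13 J.
Then E_2 = 2²·E_1 = 4·3.029×10^-13 J = 1.21×10^-12 J.

E_2 = 1.21×10^-12 J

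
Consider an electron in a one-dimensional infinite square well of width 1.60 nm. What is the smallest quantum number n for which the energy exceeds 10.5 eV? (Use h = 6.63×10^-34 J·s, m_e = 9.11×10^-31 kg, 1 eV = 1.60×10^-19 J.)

n = 9

E_1 = h²/(8m_eL²) = 2.356×10^-20 J = 0.1472 eV.
Need n² > 10.5/0.1472 = 71.33, i.e. n > 8.446.
The smallest integer satisfying this is n = 9.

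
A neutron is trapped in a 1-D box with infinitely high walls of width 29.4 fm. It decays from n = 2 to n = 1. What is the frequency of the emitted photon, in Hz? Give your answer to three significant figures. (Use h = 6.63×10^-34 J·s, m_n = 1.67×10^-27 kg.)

E_1 = h²/(8m_nL²) = 3.807×10^-14 J and ΔE = (2² − 1²)E_1 = 1.142×10^-13 J.
f = ΔE/h = 1.142×10^-13/6.63×10^-34 = 1.72×10^20 Hz.

f = 1.72×10^20 Hz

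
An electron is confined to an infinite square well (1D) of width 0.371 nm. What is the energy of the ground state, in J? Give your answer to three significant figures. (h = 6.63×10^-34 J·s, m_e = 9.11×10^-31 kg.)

For an infinite well E_n = n²h²/(8m_eL²), so E_1 = h²/(8m_eL²) = (6.63×10^-34)²/(8·9.11×10^-31·(3.71×10^-10 m)²) = 4.382×10^-19 J.

E_1 = 4.38×10^-19 J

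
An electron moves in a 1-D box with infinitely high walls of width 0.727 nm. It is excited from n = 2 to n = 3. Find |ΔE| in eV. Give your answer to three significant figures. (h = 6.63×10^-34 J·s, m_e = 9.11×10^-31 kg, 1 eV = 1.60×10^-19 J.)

|ΔE| = 3.57 eV

E_1 = h²/(8m_eL²) = 1.141×10^-19 J.
|ΔE| = |2² − 3²|·E_1 = 5·1.141×10^-19 J = 5.705×10^-19 J = 3.57 eV.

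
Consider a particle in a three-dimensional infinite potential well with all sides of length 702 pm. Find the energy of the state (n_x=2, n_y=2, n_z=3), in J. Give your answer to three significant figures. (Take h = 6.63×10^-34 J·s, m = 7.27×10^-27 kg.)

For a 3D rectangular well E = (h²/8m)·Σ n_i²/L_i² = (6.63×10^-34)²/(8·7.27×10^-27) · [2²/(702 pm)² + 2²/(702 pm)² + 3²/(702 pm)²].
Evaluating gives E = 2.61×10^-22 J.

E = 2.61×10^-22 J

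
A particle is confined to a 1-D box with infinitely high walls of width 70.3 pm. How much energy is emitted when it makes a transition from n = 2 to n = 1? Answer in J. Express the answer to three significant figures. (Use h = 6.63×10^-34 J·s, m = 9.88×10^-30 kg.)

E_1 = h²/(8mL²) = 1.125×10^-18 J.
|ΔE| = |2² − 1²|·E_1 = 3·1.125×10^-18 J = 3.38×10^-18 J.

|ΔE| = 3.38×10^-18 J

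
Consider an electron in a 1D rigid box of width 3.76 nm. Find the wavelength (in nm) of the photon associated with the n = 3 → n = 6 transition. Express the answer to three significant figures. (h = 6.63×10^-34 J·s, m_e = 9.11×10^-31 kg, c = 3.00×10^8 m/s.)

λ = 1.73×10^3 nm

E_1 = h²/(8m_eL²) = 4.266×10^-21 J, so ΔE = (6² − 3²)E_1 = 1.152×10^-19 J.
λ = hc/ΔE = (6.63×10^-34·3.00×10^8)/1.152×10^-19 = 1.73×10^-6 m = 1.73×10^3 nm.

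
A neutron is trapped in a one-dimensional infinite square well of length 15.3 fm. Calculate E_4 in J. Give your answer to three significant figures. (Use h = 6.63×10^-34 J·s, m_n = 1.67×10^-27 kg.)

For an infinite well E_n = n²h²/(8m_nL²), so E_1 = h²/(8m_nL²) = (6.63×10^-34)²/(8·1.67×10^-27·(1.53×10^-14 m)²) = 1.406×10^-13 J.
Then E_4 = 4²·E_1 = 16·1.406×10^-13 J = 2.25×10^-12 J.

E_4 = 2.25×10^-12 J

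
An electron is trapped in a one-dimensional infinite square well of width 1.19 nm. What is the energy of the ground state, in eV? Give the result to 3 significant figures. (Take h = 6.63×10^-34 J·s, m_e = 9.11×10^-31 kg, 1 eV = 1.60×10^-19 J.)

For an infinite well E_n = n²h²/(8m_eL²), so E_1 = h²/(8m_eL²) = (6.63×10^-34)²/(8·9.11×10^-31·(1.19×10^-9 m)²) = 4.259×10^-20 J.
Converting, E_1 = 4.259×10^-20 J / (1.60×10^-19 J/eV) = 0.266 eV.

E_1 = 0.266 eV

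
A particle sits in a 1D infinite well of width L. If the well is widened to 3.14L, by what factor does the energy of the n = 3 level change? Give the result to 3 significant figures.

0.101

E_n ∝ 1/L², so the energy scales by 1/3.14² = 0.101.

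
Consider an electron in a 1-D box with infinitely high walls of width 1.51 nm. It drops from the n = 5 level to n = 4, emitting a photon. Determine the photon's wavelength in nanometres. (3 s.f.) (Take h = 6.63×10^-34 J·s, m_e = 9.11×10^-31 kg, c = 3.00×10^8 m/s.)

E_1 = h²/(8m_eL²) = 2.645×10^-20 J, so ΔE = (5² − 4²)E_1 = 2.381×10^-19 J.
λ = hc/ΔE = (6.63×10^-34·3.00×10^8)/2.381×10^-19 = 8.35×10^-7 m = 835 nm.

λ = 835 nm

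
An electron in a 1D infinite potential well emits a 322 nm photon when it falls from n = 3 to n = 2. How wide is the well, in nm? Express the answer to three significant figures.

L = 0.699 nm

The photon carries ΔE = hc/λ = 6.626×10^-34·2.998×10^8/3.22×10^-7 m = 6.169×10^-19 J.
Since ΔE = (3² − 2²)E_1, E_1 = 1.234×10^-19 J, and L = h/√(8m_eE_1) = 6.99×10^-10 m = 0.699 nm.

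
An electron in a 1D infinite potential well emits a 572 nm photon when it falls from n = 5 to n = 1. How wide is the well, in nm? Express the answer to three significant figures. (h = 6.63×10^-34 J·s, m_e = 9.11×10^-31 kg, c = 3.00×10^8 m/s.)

L = 2.04 nm

The photon carries ΔE = hc/λ = 6.63×10^-34·3.00×10^8/5.72×10^-7 m = 3.477×10^-19 J.
Since ΔE = (5² − 1²)E_1, E_1 = 1.449×10^-20 J, and L = h/√(8m_eE_1) = 2.04×10^-9 m = 2.04 nm.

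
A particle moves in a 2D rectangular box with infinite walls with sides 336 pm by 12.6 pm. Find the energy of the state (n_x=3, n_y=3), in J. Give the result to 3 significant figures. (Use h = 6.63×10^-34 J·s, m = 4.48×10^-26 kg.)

For a 2D rectangular well E = (h²/8m)·Σ n_i²/L_i² = (6.63×10^-34)²/(8·4.48×10^-26) · [3²/(336 pm)² + 3²/(12.6 pm)²].
Evaluating gives E = 6.96×10^-20 J.

E = 6.96×10^-20 J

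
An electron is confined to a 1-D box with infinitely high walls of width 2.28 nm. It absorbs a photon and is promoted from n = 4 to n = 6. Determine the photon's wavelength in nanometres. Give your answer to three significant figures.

E_1 = h²/(8m_eL²) = 1.159×10^-20 J, so ΔE = (6² − 4²)E_1 = 2.318×10^-19 J.
λ = hc/ΔE = (6.626×10^-34·2.998×10^8)/2.318×10^-19 = 8.57×10^-7 m = 857 nm.

λ = 857 nm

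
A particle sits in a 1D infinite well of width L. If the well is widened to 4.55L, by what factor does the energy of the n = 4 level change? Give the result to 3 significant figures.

0.0483

E_n ∝ 1/L², so the energy scales by 1/4.55² = 0.0483.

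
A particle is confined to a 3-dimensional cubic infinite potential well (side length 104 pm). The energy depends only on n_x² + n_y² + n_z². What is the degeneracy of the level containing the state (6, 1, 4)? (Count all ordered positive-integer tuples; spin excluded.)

The level has n_x² + n_y² + n_z² = 53. The ordered positive-integer solutions are (1, 4, 6), (1, 6, 4), (4, 1, 6), (4, 6, 1), (6, 1, 4), (6, 4, 1).
That gives 6 states.

degeneracy = 6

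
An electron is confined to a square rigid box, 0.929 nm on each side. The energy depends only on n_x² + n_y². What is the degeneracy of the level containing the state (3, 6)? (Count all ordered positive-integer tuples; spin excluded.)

The level has n_x² + n_y² = 45. The ordered positive-integer solutions are (3, 6), (6, 3).
That gives 2 states.

degeneracy = 2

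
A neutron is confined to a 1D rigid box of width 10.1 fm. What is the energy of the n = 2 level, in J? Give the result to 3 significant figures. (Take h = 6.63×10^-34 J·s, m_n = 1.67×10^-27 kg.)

For an infinite well E_n = n²h²/(8m_nL²), so E_1 = h²/(8m_nL²) = (6.63×10^-34)²/(8·1.67×10^-27·(1.01×10^-14 m)²) = 3.225×10^-13 J.
Then E_2 = 2²·E_1 = 4·3.225×10^-13 J = 1.29×10^-12 J.

E_2 = 1.29×10^-12 J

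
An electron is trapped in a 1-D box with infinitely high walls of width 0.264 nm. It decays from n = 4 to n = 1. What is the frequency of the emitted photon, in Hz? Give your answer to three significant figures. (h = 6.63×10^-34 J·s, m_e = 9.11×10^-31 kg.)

f = 1.96×10^16 Hz

E_1 = h²/(8m_eL²) = 8.654×10^-19 J and ΔE = (4² − 1²)E_1 = 1.298×10^-17 J.
f = ΔE/h = 1.298×10^-17/6.63×10^-34 = 1.96×10^16 Hz.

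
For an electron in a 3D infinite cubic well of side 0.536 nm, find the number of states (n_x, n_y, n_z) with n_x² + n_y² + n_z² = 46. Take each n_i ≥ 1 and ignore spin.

degeneracy = 6

The level has n_x² + n_y² + n_z² = 46. The ordered positive-integer solutions are (1, 3, 6), (1, 6, 3), (3, 1, 6), (3, 6, 1), (6, 1, 3), (6, 3, 1).
That gives 6 states.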